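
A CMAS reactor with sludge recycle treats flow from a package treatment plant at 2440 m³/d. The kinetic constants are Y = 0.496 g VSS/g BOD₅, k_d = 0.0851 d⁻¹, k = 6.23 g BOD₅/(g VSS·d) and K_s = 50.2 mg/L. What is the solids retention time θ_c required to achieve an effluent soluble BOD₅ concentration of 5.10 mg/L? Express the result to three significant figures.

θ_c ≈ 5.00 d

Specific growth rate at S = 5.10 mg/L: μ = YkS/(K_s+S) = 0.496·6.23·5.10/(50.2+5.10) = 0.2850 d⁻¹.
1/θ_c = 0.2850 − 0.0851 = 0.1999 d⁻¹, so θ_c = 5.003 d.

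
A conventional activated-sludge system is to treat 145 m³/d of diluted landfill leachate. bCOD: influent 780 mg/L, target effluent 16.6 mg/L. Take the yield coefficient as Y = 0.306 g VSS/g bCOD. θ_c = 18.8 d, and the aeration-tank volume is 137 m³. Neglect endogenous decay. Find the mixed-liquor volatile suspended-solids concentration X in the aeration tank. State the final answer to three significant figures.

X = Y·Q·ΔS·θ_c / V = 0.306 × 145 × (780 − 16.6) × 18.8 / 137 = 4648 mg/L.

X ≈ 4650 mg/L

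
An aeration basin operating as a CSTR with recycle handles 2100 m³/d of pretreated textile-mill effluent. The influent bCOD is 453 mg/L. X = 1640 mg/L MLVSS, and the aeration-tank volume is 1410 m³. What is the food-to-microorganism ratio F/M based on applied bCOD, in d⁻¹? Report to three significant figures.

F/M = applied load / biomass = Q·S₀/(V·X) = 2100 × 453 / (1410 × 1640) = 0.4114 d⁻¹.

F/M ≈ 0.411 d⁻¹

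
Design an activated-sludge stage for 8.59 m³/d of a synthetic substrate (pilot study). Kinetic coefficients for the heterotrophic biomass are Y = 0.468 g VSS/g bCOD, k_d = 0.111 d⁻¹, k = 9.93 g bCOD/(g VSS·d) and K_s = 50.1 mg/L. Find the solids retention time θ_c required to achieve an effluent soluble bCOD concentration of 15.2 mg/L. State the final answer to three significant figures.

θ_c ≈ 1.03 d

Specific growth rate at S = 15.2 mg/L: μ = YkS/(K_s+S) = 0.468·9.93·15.2/(50.1+15.2) = 1.082 d⁻¹.
1/θ_c = 1.082 − 0.111 = 0.9707 d⁻¹, so θ_c = 1.030 d.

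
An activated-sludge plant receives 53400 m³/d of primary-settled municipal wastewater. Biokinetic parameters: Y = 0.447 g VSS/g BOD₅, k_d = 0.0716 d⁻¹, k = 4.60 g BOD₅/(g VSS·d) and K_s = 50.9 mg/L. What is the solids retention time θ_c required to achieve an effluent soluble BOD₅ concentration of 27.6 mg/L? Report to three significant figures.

θ_c ≈ 1.54 d

Specific growth rate at S = 27.6 mg/L: μ = YkS/(K_s+S) = 0.447·4.60·27.6/(50.9+27.6) = 0.7229 d⁻¹.
1/θ_c = 0.7229 − 0.0716 = 0.6513 d⁻¹, so θ_c = 1.535 d.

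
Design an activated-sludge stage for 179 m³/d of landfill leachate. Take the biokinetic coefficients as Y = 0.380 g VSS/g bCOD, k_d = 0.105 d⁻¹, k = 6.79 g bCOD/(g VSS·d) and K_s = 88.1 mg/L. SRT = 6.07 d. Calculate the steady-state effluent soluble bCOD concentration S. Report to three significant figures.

For a completely mixed reactor with recycle the Lawrence–McCarty relation gives S = K_s·(1 + k_d·θ_c) / [θ_c·(Y·k − k_d) − 1] = 88.1 × (1 + 0.105 × 6.07) / [6.07 × (0.380 × 6.79 − 0.105) − 1] = 144.3 / 14.02 = 10.29 mg/L.

S ≈ 10.3 mg/L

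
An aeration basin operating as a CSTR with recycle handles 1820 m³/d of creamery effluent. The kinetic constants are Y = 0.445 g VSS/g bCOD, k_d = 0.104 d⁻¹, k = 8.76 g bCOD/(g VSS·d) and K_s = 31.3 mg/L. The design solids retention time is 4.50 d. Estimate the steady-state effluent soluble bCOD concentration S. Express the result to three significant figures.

S ≈ 2.86 mg/L

Effluent substrate depends only on kinetics and SRT: S = K_s(1 + k_d θ_c) / [θ_c(Yk − k_d) − 1] = 31.3 × (1 + 0.104 × 4.50) / [4.50 × (0.445 × 8.76 − 0.104) − 1] = 45.95 / 16.07 = 2.859 mg/L.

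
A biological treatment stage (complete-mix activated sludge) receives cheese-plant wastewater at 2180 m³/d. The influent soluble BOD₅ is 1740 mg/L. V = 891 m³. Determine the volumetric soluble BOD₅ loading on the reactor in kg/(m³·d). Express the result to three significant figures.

Applied soluble BOD₅ load per unit volume = Q·S₀/V = (2180 × 1740/1000)/891.0 = 4.257 kg soluble BOD₅·m⁻³·d⁻¹.

L_v ≈ 4.26 kg soluble BOD₅/(m³·d)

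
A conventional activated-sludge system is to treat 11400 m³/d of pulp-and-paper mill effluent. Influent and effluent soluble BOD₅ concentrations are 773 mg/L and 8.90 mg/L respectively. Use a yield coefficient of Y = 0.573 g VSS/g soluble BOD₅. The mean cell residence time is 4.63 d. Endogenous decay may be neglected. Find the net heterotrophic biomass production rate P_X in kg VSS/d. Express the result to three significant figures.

P_X ≈ 4990 kg VSS/d

With endogenous decay neglected, the observed yield equals the true yield: Y_obs = Y = 0.573 g VSS/g soluble BOD₅.
Substrate removed = Q·(S₀ − S) = 11400 m³/d × (773 − 8.90) g/m³ = 8.71×10^6 g/d = 8711 kg/d.
Net biomass production P_X = Y_obs × Q·(S₀ − S) = 0.5730 × 8711 = 4991 kg VSS/d.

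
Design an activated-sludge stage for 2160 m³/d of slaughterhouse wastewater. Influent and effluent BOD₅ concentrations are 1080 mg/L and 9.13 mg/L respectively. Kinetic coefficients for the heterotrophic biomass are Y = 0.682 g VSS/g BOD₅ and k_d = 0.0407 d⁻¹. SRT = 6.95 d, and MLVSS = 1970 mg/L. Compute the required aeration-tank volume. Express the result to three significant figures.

Steady-state biomass mass balance: V·X·(1 + k_d·θ_c) = Y·Q·(S₀ − S)·θ_c, so V = 0.682 × 2160 × (1080 − 9.13) × 6.95 / [1970 × (1 + 0.0407 × 6.95)] = 1.1×10^7 / 2527 = 4338 m³.

V ≈ 4340 m³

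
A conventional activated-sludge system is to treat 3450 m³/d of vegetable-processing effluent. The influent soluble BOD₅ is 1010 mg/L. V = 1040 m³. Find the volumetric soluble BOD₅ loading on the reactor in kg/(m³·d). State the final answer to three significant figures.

L_v = Q S₀ / V = 3450 × 1010 × 10⁻³ / 1040 = 3.350 kg/(m³·d).

L_v ≈ 3.35 kg soluble BOD₅/(m³·d)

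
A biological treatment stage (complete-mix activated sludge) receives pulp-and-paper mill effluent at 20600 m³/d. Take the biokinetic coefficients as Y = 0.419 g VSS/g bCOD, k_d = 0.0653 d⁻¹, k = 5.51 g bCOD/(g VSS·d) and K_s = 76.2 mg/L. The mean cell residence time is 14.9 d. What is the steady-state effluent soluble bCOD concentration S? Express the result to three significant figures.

From the Monod/SRT balance for a CMAS, S = K_s·(1+k_d θ_c)/[θ_c·(Y k − k_d) − 1] = 76.2 × (1 + 0.0653 × 14.9) / [14.9 × (0.419 × 5.51 − 0.0653) − 1] = 150.3 / 32.43 = 4.636 mg/L.

S ≈ 4.64 mg/L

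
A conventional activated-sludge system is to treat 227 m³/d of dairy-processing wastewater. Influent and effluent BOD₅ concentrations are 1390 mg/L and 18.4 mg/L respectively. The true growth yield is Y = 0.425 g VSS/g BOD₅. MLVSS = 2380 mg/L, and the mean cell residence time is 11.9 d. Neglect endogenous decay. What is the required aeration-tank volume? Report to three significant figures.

With k_d = 0 the design equation reduces to V = Y Q (S₀−S) θ_c / X = 0.425 × 227 × (1390 − 18.4) × 11.9 / 2380 = 661.6 m³.

V ≈ 662 m³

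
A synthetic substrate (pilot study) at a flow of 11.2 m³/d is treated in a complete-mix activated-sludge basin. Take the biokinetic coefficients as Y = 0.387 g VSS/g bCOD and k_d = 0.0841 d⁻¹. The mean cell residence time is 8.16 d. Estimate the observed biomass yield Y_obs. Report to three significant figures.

Y_obs ≈ 0.230 g VSS/g bCOD

Y_obs = Y / (1 + k_d θ_c) = 0.387 / (1 + 0.0841 × 8.16) = 0.387 / 1.686 = 0.2295.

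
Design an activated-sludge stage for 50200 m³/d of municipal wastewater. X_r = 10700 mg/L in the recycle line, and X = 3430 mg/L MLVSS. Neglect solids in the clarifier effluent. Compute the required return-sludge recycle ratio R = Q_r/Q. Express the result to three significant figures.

Solids balance on the clarifier gives (1+R)X = R·X_r, so R = X/(X_r − X) = 3430 / (10700 − 3430) = 0.4718.

R ≈ 0.472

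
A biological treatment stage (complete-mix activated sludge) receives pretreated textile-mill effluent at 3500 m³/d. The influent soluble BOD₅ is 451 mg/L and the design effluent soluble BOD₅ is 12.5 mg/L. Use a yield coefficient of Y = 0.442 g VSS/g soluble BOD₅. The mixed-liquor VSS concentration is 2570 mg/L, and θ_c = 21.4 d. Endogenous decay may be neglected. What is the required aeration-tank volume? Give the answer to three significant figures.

V ≈ 5650 m³

Biomass mass balance (decay neglected): V·X = Y·Q·(S₀ − S)·θ_c, so V = 0.442 × 3500 × (451 − 12.5) × 21.4 / 2570 = 5649 m³.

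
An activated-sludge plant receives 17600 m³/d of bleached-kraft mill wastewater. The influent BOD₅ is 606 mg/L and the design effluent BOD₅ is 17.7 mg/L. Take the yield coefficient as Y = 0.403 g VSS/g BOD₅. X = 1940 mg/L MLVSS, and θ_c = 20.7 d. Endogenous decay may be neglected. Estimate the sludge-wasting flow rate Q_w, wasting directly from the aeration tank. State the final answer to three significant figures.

Q_w ≈ 2150 m³/d

V·X = Y·Q·ΔS·θ_c gives V = 0.403 × 17600 × (606 − 17.7) × 20.7 / 1940 = 44523 m³.
Wasting from the aeration tank: Q_w = V / θ_c = 44523 / 20.7 = 2151 m³/d.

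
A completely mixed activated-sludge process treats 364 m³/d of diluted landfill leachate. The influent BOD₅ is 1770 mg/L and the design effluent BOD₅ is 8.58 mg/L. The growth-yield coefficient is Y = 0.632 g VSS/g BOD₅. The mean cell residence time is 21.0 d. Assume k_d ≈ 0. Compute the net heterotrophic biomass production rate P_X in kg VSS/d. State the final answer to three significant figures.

With endogenous decay neglected, the observed yield equals the true yield: Y_obs = Y = 0.632 g VSS/g BOD₅.
Q·(S₀ − S) = 364 × (1770 − 8.58) × 10⁻³ = 641.2 kg/d removed.
P_X = Y_obs · Q(S₀ − S) = 0.6320 × 641.2 = 405.2 kg VSS/d.

P_X ≈ 405 kg VSS/d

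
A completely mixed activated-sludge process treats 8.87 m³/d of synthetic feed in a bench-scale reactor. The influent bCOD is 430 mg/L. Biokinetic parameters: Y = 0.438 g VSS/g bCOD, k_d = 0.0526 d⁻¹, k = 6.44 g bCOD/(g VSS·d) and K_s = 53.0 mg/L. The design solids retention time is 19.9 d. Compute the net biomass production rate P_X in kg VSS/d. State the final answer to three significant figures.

P_X ≈ 0.812 kg VSS/d

Effluent substrate depends only on kinetics and SRT: S = K_s(1 + k_d θ_c) / [θ_c(Yk − k_d) − 1] = 53.0 × (1 + 0.0526 × 19.9) / [19.9 × (0.438 × 6.44 − 0.0526) − 1] = 108.5 / 54.09 = 2.006 mg/L.
Observed yield with endogenous decay: Y_obs = Y / (1 + k_d·θ_c) = 0.438 / (1 + 0.0526 × 19.9) = 0.438 / 2.047 = 0.2140 g VSS/g bCOD.
Substrate removed = Q·(S₀ − S) = 8.87 m³/d × (430 − 2.01) g/m³ = 3.8×10^3 g/d = 3.796 kg/d.
Net biomass production P_X = Y_obs × Q·(S₀ − S) = 0.2140 × 3.796 = 0.8124 kg VSS/d.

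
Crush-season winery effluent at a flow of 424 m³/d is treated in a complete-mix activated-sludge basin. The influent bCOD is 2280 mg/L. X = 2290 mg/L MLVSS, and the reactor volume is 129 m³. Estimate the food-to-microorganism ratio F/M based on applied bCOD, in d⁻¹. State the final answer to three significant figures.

F/M = applied load / biomass = Q·S₀/(V·X) = 424 × 2280 / (129.0 × 2290) = 3.272 d⁻¹.

F/M ≈ 3.27 d⁻¹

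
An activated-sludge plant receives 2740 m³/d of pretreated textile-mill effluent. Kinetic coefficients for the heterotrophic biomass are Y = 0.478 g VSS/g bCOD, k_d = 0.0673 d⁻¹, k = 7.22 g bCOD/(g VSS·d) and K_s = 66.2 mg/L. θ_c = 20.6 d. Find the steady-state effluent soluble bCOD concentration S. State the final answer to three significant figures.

S ≈ 2.30 mg/L

For a completely mixed reactor with recycle the Lawrence–McCarty relation gives S = K_s·(1 + k_d·θ_c) / [θ_c·(Y·k − k_d) − 1] = 66.2 × (1 + 0.0673 × 20.6) / [20.6 × (0.478 × 7.22 − 0.0673) − 1] = 158.0 / 68.71 = 2.299 mg/L.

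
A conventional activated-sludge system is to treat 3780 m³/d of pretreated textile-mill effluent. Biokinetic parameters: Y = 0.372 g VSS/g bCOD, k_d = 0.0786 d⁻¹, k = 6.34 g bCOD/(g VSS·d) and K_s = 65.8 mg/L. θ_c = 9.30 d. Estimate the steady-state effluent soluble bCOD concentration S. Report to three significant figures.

S ≈ 5.64 mg/L

Effluent substrate depends only on kinetics and SRT: S = K_s(1 + k_d θ_c) / [θ_c(Yk − k_d) − 1] = 65.8 × (1 + 0.0786 × 9.30) / [9.30 × (0.372 × 6.34 − 0.0786) − 1] = 113.9 / 20.20 = 5.638 mg/L.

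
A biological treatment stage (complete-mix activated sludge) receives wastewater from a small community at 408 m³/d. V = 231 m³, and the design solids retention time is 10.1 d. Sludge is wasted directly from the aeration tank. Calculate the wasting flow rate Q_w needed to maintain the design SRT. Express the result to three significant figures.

With mixed-liquor wasting, θ_c = V/Q_w, so Q_w = V/θ_c = 231.0/10.1 = 22.87 m³/d.

Q_w ≈ 22.9 m³/d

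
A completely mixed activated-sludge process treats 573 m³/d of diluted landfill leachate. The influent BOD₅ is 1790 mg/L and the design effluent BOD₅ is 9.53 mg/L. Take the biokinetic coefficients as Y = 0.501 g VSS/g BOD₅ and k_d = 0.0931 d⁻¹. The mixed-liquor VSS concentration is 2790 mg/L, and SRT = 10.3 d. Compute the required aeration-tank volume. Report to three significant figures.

V ≈ 963 m³

Rearranging the biomass balance for a CMAS with decay, V = Y·Q·ΔS·θ_c / [X·(1+k_d θ_c)] = 0.501 × 573 × (1790 − 9.53) × 10.3 / [2790 × (1 + 0.0931 × 10.3)] = 5.26×10^6 / 5465 = 963.3 m³.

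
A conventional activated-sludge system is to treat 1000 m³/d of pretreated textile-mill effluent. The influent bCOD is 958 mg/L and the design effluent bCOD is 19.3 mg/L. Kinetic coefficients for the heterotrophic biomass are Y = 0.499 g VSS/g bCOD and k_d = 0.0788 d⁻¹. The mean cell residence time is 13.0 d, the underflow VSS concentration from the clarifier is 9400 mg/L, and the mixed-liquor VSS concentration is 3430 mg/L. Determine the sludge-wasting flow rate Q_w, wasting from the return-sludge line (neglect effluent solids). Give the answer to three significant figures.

Rearranging the biomass balance for a CMAS with decay, V = Y·Q·ΔS·θ_c / [X·(1+k_d θ_c)] = 0.499 × 1000 × (958 − 19.3) × 13.0 / [3430 × (1 + 0.0788 × 13.0)] = 6.09×10^6 / 6944 = 877.0 m³.
Wasting from the return line (neglecting effluent solids): Q_w = V·X / (θ_c·X_r) = 877.0 × 3430 / (13.0 × 9400) = 24.62 m³/d.

Q_w ≈ 24.6 m³/d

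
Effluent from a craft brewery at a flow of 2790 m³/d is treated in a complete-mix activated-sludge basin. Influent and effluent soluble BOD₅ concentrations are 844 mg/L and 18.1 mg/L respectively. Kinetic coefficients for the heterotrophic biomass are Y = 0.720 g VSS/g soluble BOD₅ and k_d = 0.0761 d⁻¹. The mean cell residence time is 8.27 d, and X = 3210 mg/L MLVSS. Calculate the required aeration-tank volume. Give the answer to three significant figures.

V ≈ 2620 m³

Rearranging the biomass balance for a CMAS with decay, V = Y·Q·ΔS·θ_c / [X·(1+k_d θ_c)] = 0.720 × 2790 × (844 − 18.1) × 8.27 / [3210 × (1 + 0.0761 × 8.27)] = 1.37×10^7 / 5230 = 2623 m³.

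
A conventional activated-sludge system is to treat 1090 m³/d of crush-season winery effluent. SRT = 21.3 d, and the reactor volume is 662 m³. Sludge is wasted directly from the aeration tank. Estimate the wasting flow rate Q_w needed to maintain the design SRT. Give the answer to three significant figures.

Q_w ≈ 31.1 m³/d

For wasting at MLVSS concentration, Q_w = V/θ_c = 662.0/21.3 = 31.08 m³/d.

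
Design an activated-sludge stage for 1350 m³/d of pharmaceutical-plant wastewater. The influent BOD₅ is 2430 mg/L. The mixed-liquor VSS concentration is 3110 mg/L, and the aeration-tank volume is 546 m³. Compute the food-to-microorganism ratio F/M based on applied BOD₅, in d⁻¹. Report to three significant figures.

F/M ≈ 1.93 d⁻¹

F/M = applied load / biomass = Q·S₀/(V·X) = 1350 × 2430 / (546.0 × 3110) = 1.932 d⁻¹.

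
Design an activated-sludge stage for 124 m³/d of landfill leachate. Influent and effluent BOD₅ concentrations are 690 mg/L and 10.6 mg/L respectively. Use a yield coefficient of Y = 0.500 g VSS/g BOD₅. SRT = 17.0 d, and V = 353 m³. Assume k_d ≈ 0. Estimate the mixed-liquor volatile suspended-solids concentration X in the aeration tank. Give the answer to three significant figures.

X ≈ 2030 mg/L

From V·X = Y·Q·(S₀ − S)·θ_c (decay neglected): X = 0.500 × 124 × (690 − 10.6) × 17.0 / 353 = 2029 mg/L.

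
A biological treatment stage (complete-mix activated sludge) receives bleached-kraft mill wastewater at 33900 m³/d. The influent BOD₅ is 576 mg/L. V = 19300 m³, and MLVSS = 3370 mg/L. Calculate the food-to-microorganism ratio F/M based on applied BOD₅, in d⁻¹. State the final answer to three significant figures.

Food-to-microorganism ratio F/M = Q S₀ / (V X) = 33900 × 576 / (19300 × 3370) = 0.3002 d⁻¹.

F/M ≈ 0.300 d⁻¹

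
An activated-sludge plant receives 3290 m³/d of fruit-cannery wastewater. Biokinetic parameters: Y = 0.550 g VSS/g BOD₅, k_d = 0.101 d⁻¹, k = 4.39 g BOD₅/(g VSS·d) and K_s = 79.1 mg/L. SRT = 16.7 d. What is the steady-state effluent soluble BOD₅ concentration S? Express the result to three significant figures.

For a completely mixed reactor with recycle the Lawrence–McCarty relation gives S = K_s·(1 + k_d·θ_c) / [θ_c·(Y·k − k_d) − 1] = 79.1 × (1 + 0.101 × 16.7) / [16.7 × (0.550 × 4.39 − 0.101) − 1] = 212.5 / 37.64 = 5.647 mg/L.

S ≈ 5.65 mg/L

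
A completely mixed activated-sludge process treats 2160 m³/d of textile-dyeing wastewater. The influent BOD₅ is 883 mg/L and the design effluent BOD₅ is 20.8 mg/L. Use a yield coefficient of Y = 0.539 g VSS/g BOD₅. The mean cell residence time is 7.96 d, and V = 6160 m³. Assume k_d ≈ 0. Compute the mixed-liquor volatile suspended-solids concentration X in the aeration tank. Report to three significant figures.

X ≈ 1300 mg/L

From V·X = Y·Q·(S₀ − S)·θ_c (decay neglected): X = 0.539 × 2160 × (883 − 20.8) × 7.96 / 6160 = 1297 mg/L.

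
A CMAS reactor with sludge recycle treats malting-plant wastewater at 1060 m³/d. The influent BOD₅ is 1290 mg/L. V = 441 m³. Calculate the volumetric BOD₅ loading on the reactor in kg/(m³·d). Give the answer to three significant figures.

L_v ≈ 3.10 kg BOD₅/(m³·d)

Volumetric loading L_v = Q·S₀ / V = 1060 × 1290 g/m³ / 441.0 m³ = 3101 g/(m³·d) = 3.101 kg BOD₅/(m³·d).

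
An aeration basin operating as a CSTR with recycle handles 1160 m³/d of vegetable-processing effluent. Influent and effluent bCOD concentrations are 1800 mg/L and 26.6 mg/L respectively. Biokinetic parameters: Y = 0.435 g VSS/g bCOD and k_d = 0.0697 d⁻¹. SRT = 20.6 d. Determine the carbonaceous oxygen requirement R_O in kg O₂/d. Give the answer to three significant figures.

Observed yield with endogenous decay: Y_obs = Y / (1 + k_d·θ_c) = 0.435 / (1 + 0.0697 × 20.6) = 0.435 / 2.436 = 0.1786 g VSS/g bCOD.
Q·(S₀ − S) = 1160 × (1800 − 26.6) × 10⁻³ = 2057 kg/d removed.
P_X = Y_obs·Q·(S₀ − S) = 0.1786 × 2057 = 367.4 kg VSS/d.
R_O = Q·(S₀ − S) − 1.42·P_X = 2057 − 1.42 × 367.4 = 1535 kg O₂/d.

R_O ≈ 1540 kg O₂/d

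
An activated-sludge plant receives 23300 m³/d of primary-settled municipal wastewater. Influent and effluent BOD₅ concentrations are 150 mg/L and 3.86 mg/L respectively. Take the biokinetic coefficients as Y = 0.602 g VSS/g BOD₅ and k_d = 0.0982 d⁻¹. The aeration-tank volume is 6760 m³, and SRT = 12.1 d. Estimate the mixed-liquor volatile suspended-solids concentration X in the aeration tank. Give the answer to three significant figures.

X ≈ 1680 mg/L

X = Y·Q·ΔS·θ_c / [V·(1 + k_d θ_c)] = 0.602 × 23300 × (150 − 3.86) × 12.1 / [6760 × (1 + 0.0982 × 12.1)] = 1677 mg/L.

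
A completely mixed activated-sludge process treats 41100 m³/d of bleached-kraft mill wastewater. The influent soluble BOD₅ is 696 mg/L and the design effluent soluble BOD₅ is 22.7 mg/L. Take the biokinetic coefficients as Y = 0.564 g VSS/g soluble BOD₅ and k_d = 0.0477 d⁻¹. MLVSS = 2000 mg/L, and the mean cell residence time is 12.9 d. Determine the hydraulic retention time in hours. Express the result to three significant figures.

From the SRT design equation V = Y Q (S₀−S) θ_c / [X (1 + k_d θ_c)] = 0.564 × 41100 × (696 − 22.7) × 12.9 / [2000 × (1 + 0.0477 × 12.9)] = 2.01×10^8 / 3231 = 62320 m³.
HRT = V/Q = 62320 m³ / 41100 m³·d⁻¹ = 1.516 d × 24 = 36.39 h.

τ ≈ 36.4 h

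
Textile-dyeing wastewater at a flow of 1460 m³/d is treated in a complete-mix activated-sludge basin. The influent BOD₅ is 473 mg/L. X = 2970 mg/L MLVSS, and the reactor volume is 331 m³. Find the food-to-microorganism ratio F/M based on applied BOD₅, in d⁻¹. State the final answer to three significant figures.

F/M = Q·S₀ / (V·X) = 1460 × 473 / (331.0 × 2970) = 0.7025 g BOD₅·(g VSS·d)⁻¹.

F/M ≈ 0.702 d⁻¹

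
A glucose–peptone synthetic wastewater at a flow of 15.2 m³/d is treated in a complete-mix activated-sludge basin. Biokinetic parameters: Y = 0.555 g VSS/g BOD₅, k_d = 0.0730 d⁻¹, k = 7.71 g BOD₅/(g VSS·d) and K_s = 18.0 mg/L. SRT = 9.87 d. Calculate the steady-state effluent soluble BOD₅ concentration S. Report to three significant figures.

S ≈ 0.764 mg/L

From the Monod/SRT balance for a CMAS, S = K_s·(1+k_d θ_c)/[θ_c·(Y k − k_d) − 1] = 18.0 × (1 + 0.0730 × 9.87) / [9.87 × (0.555 × 7.71 − 0.0730) − 1] = 30.97 / 40.51 = 0.7644 mg/L.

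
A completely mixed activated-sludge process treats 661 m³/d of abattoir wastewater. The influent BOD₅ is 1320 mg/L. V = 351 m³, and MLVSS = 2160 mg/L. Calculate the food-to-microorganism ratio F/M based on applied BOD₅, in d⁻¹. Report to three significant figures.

Food-to-microorganism ratio F/M = Q S₀ / (V X) = 661 × 1320 / (351.0 × 2160) = 1.151 d⁻¹.

F/M ≈ 1.15 d⁻¹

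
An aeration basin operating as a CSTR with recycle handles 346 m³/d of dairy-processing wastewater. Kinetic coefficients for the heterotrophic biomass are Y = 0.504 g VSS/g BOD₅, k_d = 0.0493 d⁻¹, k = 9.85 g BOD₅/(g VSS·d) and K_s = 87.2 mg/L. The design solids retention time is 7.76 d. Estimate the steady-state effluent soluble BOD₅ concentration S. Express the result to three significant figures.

Effluent substrate depends only on kinetics and SRT: S = K_s(1 + k_d θ_c) / [θ_c(Yk − k_d) − 1] = 87.2 × (1 + 0.0493 × 7.76) / [7.76 × (0.504 × 9.85 − 0.0493) − 1] = 120.6 / 37.14 = 3.246 mg/L.

S ≈ 3.25 mg/L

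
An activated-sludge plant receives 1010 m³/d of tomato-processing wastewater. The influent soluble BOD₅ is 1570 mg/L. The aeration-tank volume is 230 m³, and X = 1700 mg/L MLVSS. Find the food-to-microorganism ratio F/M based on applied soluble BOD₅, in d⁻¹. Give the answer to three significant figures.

F/M ≈ 4.06 d⁻¹

Food-to-microorganism ratio F/M = Q S₀ / (V X) = 1010 × 1570 / (230.0 × 1700) = 4.055 d⁻¹.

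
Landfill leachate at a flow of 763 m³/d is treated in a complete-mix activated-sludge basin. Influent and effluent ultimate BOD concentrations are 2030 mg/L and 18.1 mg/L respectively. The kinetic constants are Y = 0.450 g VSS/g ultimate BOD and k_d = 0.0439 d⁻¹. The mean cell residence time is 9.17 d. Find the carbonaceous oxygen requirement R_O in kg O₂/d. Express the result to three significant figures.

Y_obs = Y / (1 + k_d θ_c) = 0.450 / (1 + 0.0439 × 9.17) = 0.450 / 1.403 = 0.3208.
ΔS = 2030 − 18.1 = 2012 mg/L, so the substrate removal rate is 763 × 2012/1000 = 1535 kg ultimate BOD/d.
Biomass synthesised: P_X = Y_obs × 1535 = 492.5 kg VSS/d.
R_O = Q·ΔS − 1.42 P_X = 1535 − 699.4 = 835.7 kg O₂/d.

R_O ≈ 836 kg O₂/d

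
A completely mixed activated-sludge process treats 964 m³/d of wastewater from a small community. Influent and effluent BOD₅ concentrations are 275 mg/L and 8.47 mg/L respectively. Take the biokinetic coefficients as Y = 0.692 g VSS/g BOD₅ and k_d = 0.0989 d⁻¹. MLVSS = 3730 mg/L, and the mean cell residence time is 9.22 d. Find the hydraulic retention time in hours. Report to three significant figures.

τ ≈ 5.72 h

Steady-state biomass mass balance: V·X·(1 + k_d·θ_c) = Y·Q·(S₀ − S)·θ_c, so V = 0.692 × 964 × (275 − 8.47) × 9.22 / [3730 × (1 + 0.0989 × 9.22)] = 1.64×10^6 / 7131 = 229.9 m³.
HRT = V/Q = 229.9 m³ / 964 m³·d⁻¹ = 0.2385 d × 24 = 5.723 h.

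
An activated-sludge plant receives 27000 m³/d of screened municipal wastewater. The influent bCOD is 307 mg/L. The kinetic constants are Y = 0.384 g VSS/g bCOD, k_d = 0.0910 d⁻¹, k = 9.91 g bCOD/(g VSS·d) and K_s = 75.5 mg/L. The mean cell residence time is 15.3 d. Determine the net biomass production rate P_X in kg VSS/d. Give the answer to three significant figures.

From the Monod/SRT balance for a CMAS, S = K_s·(1+k_d θ_c)/[θ_c·(Y k − k_d) − 1] = 75.5 × (1 + 0.0910 × 15.3) / [15.3 × (0.384 × 9.91 − 0.0910) − 1] = 180.6 / 55.83 = 3.235 mg/L.
Observed yield with endogenous decay: Y_obs = Y / (1 + k_d·θ_c) = 0.384 / (1 + 0.0910 × 15.3) = 0.384 / 2.392 = 0.1605 g VSS/g bCOD.
Substrate removed = Q·(S₀ − S) = 27000 m³/d × (307 − 3.24) g/m³ = 8.2×10^6 g/d = 8202 kg/d.
P_X = Y_obs · Q(S₀ − S) = 0.1605 × 8202 = 1316 kg VSS/d.

P_X ≈ 1320 kg VSS/d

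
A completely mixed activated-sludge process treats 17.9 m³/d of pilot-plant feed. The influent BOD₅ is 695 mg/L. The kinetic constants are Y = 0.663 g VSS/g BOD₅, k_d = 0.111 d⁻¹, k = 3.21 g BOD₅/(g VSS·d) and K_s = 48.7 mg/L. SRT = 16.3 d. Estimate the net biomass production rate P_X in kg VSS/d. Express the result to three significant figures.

P_X ≈ 2.92 kg VSS/d

From the Monod/SRT balance for a CMAS, S = K_s·(1+k_d θ_c)/[θ_c·(Y k − k_d) − 1] = 48.7 × (1 + 0.111 × 16.3) / [16.3 × (0.663 × 3.21 − 0.111) − 1] = 136.8 / 31.88 = 4.291 mg/L.
Observed yield with endogenous decay: Y_obs = Y / (1 + k_d·θ_c) = 0.663 / (1 + 0.111 × 16.3) = 0.663 / 2.809 = 0.2360 g VSS/g BOD₅.
ΔS = 695 − 4.29 = 690.7 mg/L, so the substrate removal rate is 17.9 × 690.7/1000 = 12.36 kg BOD₅/d.
Biomass produced: P_X = Y_obs·Q·ΔS = 0.2360 × 12.36 ≈ 2.918 kg VSS/d.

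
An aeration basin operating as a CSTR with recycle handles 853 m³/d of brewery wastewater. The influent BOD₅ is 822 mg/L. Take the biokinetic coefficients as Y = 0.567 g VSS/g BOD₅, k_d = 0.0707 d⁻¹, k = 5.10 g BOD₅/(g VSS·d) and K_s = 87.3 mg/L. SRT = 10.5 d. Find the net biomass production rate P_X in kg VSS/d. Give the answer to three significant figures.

Effluent substrate depends only on kinetics and SRT: S = K_s(1 + k_d θ_c) / [θ_c(Yk − k_d) − 1] = 87.3 × (1 + 0.0707 × 10.5) / [10.5 × (0.567 × 5.10 − 0.0707) − 1] = 152.1 / 28.62 = 5.315 mg/L.
Observed yield with endogenous decay: Y_obs = Y / (1 + k_d·θ_c) = 0.567 / (1 + 0.0707 × 10.5) = 0.567 / 1.742 = 0.3254 g VSS/g BOD₅.
ΔS = 822 − 5.31 = 816.7 mg/L, so the substrate removal rate is 853 × 816.7/1000 = 696.6 kg BOD₅/d.
Net biomass production P_X = Y_obs × Q·(S₀ − S) = 0.3254 × 696.6 = 226.7 kg VSS/d.

P_X ≈ 227 kg VSS/d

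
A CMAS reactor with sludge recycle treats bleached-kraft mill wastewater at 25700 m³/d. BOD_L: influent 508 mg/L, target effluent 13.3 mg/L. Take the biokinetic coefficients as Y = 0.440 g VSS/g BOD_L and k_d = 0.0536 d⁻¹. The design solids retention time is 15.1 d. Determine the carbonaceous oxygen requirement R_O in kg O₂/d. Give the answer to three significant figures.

R_O ≈ 8320 kg O₂/d

Y_obs = Y / (1 + k_d θ_c) = 0.440 / (1 + 0.0536 × 15.1) = 0.440 / 1.809 = 0.2432.
Q·(S₀ − S) = 25700 × (508 − 13.3) × 10⁻³ = 12714 kg/d removed.
Biomass synthesised: P_X = Y_obs × 12714 = 3092 kg VSS/d.
R_O = Q·(S₀ − S) − 1.42·P_X = 12714 − 1.42 × 3092 = 8324 kg O₂/d.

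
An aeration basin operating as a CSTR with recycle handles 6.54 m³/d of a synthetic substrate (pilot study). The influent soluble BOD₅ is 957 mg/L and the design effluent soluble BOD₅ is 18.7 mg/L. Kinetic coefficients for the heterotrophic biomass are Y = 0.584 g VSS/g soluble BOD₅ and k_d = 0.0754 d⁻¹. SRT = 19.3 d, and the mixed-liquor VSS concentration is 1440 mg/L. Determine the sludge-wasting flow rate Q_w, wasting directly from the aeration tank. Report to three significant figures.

Q_w ≈ 1.01 m³/d

From the SRT design equation V = Y Q (S₀−S) θ_c / [X (1 + k_d θ_c)] = 0.584 × 6.54 × (957 − 18.7) × 19.3 / [1440 × (1 + 0.0754 × 19.3)] = 6.92×10^4 / 3536 = 19.56 m³.
With mixed-liquor wasting, θ_c = V/Q_w, so Q_w = V/θ_c = 19.56/19.3 = 1.014 m³/d.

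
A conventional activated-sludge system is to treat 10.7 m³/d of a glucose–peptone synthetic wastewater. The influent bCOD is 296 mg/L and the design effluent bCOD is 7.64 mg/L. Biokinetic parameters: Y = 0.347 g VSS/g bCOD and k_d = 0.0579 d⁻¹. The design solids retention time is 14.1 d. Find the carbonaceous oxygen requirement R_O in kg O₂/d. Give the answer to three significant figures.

R_O ≈ 2.25 kg O₂/d

The observed yield is Y_obs = Y/(1 + k_d·θ_c) = 0.347 / (1 + 0.0579 × 14.1) = 0.347 / 1.816 = 0.1910 g VSS per g bCOD removed.
Q·(S₀ − S) = 10.7 × (296 − 7.64) × 10⁻³ = 3.085 kg/d removed.
P_X = Y_obs·Q·(S₀ − S) = 0.1910 × 3.085 = 0.5894 kg VSS/d.
Carbonaceous O₂ demand = substrate oxidised − cell-mass equivalent = 3.085 − 1.42 × 0.5894 = 2.248 kg O₂/d.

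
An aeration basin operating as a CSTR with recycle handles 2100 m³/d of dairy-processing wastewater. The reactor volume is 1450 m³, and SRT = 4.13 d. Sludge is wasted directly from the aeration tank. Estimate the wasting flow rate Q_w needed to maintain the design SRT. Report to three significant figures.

Q_w ≈ 351 m³/d

For wasting at MLVSS concentration, Q_w = V/θ_c = 1450/4.13 = 351.1 m³/d.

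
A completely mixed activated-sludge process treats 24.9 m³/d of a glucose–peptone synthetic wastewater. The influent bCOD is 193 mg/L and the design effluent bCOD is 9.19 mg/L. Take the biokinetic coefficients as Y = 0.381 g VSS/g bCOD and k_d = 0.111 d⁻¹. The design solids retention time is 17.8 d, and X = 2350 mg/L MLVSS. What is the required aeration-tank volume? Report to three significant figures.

V ≈ 4.44 m³

Steady-state biomass mass balance: V·X·(1 + k_d·θ_c) = Y·Q·(S₀ − S)·θ_c, so V = 0.381 × 24.9 × (193 − 9.19) × 17.8 / [2350 × (1 + 0.111 × 17.8)] = 3.1×10^4 / 6993 = 4.439 m³.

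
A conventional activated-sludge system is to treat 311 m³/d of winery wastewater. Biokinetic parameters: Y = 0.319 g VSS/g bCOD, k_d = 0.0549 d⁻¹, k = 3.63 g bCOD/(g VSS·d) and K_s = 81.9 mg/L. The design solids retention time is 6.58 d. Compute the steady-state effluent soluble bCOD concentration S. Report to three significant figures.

S ≈ 17.8 mg/L

Effluent substrate depends only on kinetics and SRT: S = K_s(1 + k_d θ_c) / [θ_c(Yk − k_d) − 1] = 81.9 × (1 + 0.0549 × 6.58) / [6.58 × (0.319 × 3.63 − 0.0549) − 1] = 111.5 / 6.258 = 17.81 mg/L.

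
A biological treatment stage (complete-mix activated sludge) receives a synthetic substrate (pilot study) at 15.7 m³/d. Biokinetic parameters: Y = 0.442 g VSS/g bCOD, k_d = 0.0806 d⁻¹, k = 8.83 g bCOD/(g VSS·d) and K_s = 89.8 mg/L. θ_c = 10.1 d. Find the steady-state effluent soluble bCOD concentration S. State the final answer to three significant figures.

S ≈ 4.33 mg/L

For a completely mixed reactor with recycle the Lawrence–McCarty relation gives S = K_s·(1 + k_d·θ_c) / [θ_c·(Y·k − k_d) − 1] = 89.8 × (1 + 0.0806 × 10.1) / [10.1 × (0.442 × 8.83 − 0.0806) − 1] = 162.9 / 37.60 = 4.332 mg/L.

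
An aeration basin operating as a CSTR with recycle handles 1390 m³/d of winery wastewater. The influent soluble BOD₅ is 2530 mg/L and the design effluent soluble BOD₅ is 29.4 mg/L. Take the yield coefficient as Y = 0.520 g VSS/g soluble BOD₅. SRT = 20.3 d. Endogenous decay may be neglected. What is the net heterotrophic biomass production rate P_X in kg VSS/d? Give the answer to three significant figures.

Since k_d ≈ 0, Y_obs = Y = 0.520 g VSS/g soluble BOD₅.
ΔS = 2530 − 29.4 = 2501 mg/L, so the substrate removal rate is 1390 × 2501/1000 = 3476 kg soluble BOD₅/d.
So the net sludge growth is P_X = 0.5200 × 3476 = 1807 kg VSS/d.

P_X ≈ 1810 kg VSS/d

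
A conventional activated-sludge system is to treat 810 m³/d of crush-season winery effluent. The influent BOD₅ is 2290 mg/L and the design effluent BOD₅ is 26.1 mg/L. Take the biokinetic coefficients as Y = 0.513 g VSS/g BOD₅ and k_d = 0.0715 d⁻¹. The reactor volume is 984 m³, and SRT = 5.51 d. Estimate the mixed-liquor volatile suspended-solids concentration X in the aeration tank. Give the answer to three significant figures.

X ≈ 3780 mg/L

From V·X·(1 + k_d·θ_c) = Y·Q·(S₀ − S)·θ_c: X = 0.513 × 810 × (2290 − 26.1) × 5.51 / [984 × (1 + 0.0715 × 5.51)] = 3779 mg/L.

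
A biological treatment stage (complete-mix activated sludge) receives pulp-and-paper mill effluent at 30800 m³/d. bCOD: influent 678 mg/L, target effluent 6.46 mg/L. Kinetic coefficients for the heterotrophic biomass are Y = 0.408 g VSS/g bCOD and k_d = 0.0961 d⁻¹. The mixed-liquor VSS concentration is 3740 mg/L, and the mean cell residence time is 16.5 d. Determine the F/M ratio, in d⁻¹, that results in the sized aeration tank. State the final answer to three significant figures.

F/M ≈ 0.388 d⁻¹

From the SRT design equation V = Y Q (S₀−S) θ_c / [X (1 + k_d θ_c)] = 0.408 × 30800 × (678 − 6.46) × 16.5 / [3740 × (1 + 0.0961 × 16.5)] = 1.39×10^8 / 9670 = 14399 m³.
Food-to-microorganism ratio F/M = Q S₀ / (V X) = 30800 × 678 / (14399 × 3740) = 0.3878 d⁻¹.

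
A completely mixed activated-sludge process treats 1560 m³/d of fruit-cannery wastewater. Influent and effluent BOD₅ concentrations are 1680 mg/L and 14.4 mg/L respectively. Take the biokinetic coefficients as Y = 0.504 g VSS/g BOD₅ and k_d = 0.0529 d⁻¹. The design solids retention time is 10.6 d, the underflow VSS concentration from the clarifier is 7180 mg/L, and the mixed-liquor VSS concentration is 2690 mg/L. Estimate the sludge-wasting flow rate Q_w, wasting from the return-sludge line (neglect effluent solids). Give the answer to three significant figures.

Q_w ≈ 117 m³/d

Steady-state biomass mass balance: V·X·(1 + k_d·θ_c) = Y·Q·(S₀ − S)·θ_c, so V = 0.504 × 1560 × (1680 − 14.4) × 10.6 / [2690 × (1 + 0.0529 × 10.6)] = 1.39×10^7 / 4198 = 3306 m³.
θ_c = V·X/(Q_w·X_r) when wasting from the recycle, so Q_w = V·X/(θ_c·X_r) = 3306 × 2690 / (10.6 × 7180) = 116.9 m³/d.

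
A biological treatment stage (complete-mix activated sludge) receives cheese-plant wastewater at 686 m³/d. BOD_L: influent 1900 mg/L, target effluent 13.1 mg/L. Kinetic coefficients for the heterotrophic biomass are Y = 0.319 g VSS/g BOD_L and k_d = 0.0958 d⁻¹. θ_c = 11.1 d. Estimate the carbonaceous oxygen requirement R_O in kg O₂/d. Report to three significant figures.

Observed yield with endogenous decay: Y_obs = Y / (1 + k_d·θ_c) = 0.319 / (1 + 0.0958 × 11.1) = 0.319 / 2.063 = 0.1546 g VSS/g BOD_L.
Substrate removed = Q·(S₀ − S) = 686 m³/d × (1900 − 13.1) g/m³ = 1.29×10^6 g/d = 1294 kg/d.
Net sludge production P_X = 0.1546 × 1294 = 200.1 kg VSS/d.
Carbonaceous O₂ demand = substrate oxidised − cell-mass equivalent = 1294 − 1.42 × 200.1 = 1010 kg O₂/d.

R_O ≈ 1010 kg O₂/d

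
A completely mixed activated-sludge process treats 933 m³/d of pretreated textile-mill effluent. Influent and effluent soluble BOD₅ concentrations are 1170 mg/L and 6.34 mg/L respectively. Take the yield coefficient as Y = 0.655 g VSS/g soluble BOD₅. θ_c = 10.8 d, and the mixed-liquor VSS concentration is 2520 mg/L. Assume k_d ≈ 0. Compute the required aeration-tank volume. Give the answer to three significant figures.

Biomass mass balance (decay neglected): V·X = Y·Q·(S₀ − S)·θ_c, so V = 0.655 × 933 × (1170 − 6.34) × 10.8 / 2520 = 3048 m³.

V ≈ 3050 m³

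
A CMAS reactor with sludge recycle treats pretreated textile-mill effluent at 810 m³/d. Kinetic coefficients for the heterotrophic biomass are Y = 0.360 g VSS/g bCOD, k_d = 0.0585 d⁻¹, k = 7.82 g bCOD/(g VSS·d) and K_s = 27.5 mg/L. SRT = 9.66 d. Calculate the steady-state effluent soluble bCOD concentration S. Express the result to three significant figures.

For a completely mixed reactor with recycle the Lawrence–McCarty relation gives S = K_s·(1 + k_d·θ_c) / [θ_c·(Y·k − k_d) − 1] = 27.5 × (1 + 0.0585 × 9.66) / [9.66 × (0.360 × 7.82 − 0.0585) − 1] = 43.04 / 25.63 = 1.679 mg/L.

S ≈ 1.68 mg/L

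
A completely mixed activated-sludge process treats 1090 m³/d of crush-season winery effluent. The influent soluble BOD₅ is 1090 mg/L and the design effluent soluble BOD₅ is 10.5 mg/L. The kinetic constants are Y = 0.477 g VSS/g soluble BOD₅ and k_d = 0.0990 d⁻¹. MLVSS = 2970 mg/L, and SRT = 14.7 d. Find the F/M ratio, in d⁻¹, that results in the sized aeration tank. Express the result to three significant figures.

From the SRT design equation V = Y Q (S₀−S) θ_c / [X (1 + k_d θ_c)] = 0.477 × 1090 × (1090 − 10.5) × 14.7 / [2970 × (1 + 0.0990 × 14.7)] = 8.25×10^6 / 7292 = 1131 m³.
F/M = applied load / biomass = Q·S₀/(V·X) = 1090 × 1090 / (1131 × 2970) = 0.3536 d⁻¹.

F/M ≈ 0.354 d⁻¹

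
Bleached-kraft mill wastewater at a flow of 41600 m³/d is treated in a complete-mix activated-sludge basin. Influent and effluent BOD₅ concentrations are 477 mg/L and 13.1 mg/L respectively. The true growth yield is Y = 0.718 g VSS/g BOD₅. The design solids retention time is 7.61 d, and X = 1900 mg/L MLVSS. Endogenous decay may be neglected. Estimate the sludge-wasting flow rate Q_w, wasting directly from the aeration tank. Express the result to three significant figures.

Q_w ≈ 7290 m³/d

With k_d = 0 the design equation reduces to V = Y Q (S₀−S) θ_c / X = 0.718 × 41600 × (477 − 13.1) × 7.61 / 1900 = 55497 m³.
With mixed-liquor wasting, θ_c = V/Q_w, so Q_w = V/θ_c = 55497/7.61 = 7293 m³/d.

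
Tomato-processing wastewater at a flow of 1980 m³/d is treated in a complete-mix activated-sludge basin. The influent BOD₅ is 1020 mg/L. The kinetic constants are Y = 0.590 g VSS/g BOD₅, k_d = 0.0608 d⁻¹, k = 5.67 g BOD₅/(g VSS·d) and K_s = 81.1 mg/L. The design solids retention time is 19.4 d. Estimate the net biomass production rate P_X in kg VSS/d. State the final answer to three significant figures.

For a completely mixed reactor with recycle the Lawrence–McCarty relation gives S = K_s·(1 + k_d·θ_c) / [θ_c·(Y·k − k_d) − 1] = 81.1 × (1 + 0.0608 × 19.4) / [19.4 × (0.590 × 5.67 − 0.0608) − 1] = 176.8 / 62.72 = 2.818 mg/L.
The observed yield is Y_obs = Y/(1 + k_d·θ_c) = 0.590 / (1 + 0.0608 × 19.4) = 0.590 / 2.180 = 0.2707 g VSS per g BOD₅ removed.
ΔS = 1020 − 2.82 = 1017 mg/L, so the substrate removal rate is 1980 × 1017/1000 = 2014 kg BOD₅/d.
Net biomass production P_X = Y_obs × Q·(S₀ − S) = 0.2707 × 2014 = 545.2 kg VSS/d.

P_X ≈ 545 kg VSS/d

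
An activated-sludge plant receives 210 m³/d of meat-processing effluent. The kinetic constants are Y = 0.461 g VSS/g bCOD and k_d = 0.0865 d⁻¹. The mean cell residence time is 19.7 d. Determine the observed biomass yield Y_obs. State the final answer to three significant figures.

Y_obs ≈ 0.170 g VSS/g bCOD

Y_obs = Y / (1 + k_d θ_c) = 0.461 / (1 + 0.0865 × 19.7) = 0.461 / 2.704 = 0.1705.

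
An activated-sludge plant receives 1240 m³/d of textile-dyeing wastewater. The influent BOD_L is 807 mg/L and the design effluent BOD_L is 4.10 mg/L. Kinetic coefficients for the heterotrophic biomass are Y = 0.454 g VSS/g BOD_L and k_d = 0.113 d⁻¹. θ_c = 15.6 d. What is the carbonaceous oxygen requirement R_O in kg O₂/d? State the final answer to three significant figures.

R_O ≈ 763 kg O₂/d

The observed yield is Y_obs = Y/(1 + k_d·θ_c) = 0.454 / (1 + 0.113 × 15.6) = 0.454 / 2.763 = 0.1643 g VSS per g BOD_L removed.
Substrate removed = Q·(S₀ − S) = 1240 m³/d × (807 − 4.10) g/m³ = 9.96×10^5 g/d = 995.6 kg/d.
P_X = Y_obs·Q·(S₀ − S) = 0.1643 × 995.6 = 163.6 kg VSS/d.
R_O = Q·(S₀ − S) − 1.42·P_X = 995.6 − 1.42 × 163.6 = 763.3 kg O₂/d.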